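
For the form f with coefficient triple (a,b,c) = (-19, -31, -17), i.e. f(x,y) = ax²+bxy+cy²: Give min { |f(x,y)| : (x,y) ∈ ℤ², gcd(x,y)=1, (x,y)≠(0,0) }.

translate: b→-7 (≡31 mod 38), so (19,31,17)→(19,-7,5)
flip: (19,-7,5)→(5,7,19)
translate: b→-3 (≡7 mod 10), so (5,7,19)→(5,-3,17)
reduced (well bottom): (5,-3,17) with a≤c, −a<b≤a
well minimum |f| = |-5| = 5 (negative-definite)

5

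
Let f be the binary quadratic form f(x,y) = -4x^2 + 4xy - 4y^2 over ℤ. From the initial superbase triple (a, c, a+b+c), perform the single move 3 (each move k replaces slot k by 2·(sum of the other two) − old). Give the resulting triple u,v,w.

start (-4,-4,-4) = (f(1,0),f(0,1),f(1,1))
replace slot 3: 2·((-4)+(-4)) − (-4) = -12 → (-4,-4,-12)

-4,-4,-12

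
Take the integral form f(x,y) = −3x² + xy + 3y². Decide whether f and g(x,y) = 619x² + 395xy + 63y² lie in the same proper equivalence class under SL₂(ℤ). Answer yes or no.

D₁ = 37, D₂ = 37
river cycle of f (length 6): (3, 5, -1), (-1, 5, 3), (3, 1, -3), (-3, 5, 1), (1, 5, -3), (-3, 1, 3)
river cycle of g (length 6): (1, 5, -3), (-3, 1, 3), (3, 5, -1), (-1, 5, 3), (3, 1, -3), (-3, 5, 1)
cycles coincide ⇒ equivalent

yes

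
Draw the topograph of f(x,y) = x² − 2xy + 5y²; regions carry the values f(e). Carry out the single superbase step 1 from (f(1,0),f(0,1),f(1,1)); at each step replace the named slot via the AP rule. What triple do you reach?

start (1,5,4) = (f(1,0),f(0,1),f(1,1))
replace slot 1: 2·(5+4) − 1 = 17 → (17,5,4)

17,5,4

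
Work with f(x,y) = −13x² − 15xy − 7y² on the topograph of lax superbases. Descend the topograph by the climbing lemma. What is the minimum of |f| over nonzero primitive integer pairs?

translate: b→-11 (≡15 mod 26), so (13,15,7)→(13,-11,5)
flip: (13,-11,5)→(5,11,13)
translate: b→1 (≡11 mod 10), so (5,11,13)→(5,1,7)
reduced (well bottom): (5,1,7) with a≤c, −a<b≤a
well minimum |f| = |-5| = 5 (negative-definite)

5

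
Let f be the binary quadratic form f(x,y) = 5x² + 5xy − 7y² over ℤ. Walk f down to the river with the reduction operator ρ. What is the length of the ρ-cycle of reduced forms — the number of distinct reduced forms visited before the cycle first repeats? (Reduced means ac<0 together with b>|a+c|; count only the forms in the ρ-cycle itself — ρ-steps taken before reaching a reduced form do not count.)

D = 165, ⌊√D⌋ = 12
river: ρ → (-7,9,3)
river: ρ → (3,9,-7)
river: ρ → (-7,5,5)
river: ρ → (5,5,-7)
ρ-cycle length = 4 (tail of 0 descent steps not counted)

4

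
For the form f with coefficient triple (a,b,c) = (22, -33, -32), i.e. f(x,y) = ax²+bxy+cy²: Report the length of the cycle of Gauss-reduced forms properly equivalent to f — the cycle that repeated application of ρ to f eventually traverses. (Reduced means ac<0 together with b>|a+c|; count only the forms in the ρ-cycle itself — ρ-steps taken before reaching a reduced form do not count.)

D = 3905, ⌊√D⌋ = 62
descent: ρ → (-32,33,22)  [lands on river]
river: ρ → (22,55,-10)
river: ρ → (-10,45,47)
river: ρ → (47,49,-8)
river: ρ → (-8,47,53)
river: ρ → (53,59,-2)
river: ρ → (-2,61,23)
river: ρ → (23,31,-32)
ρ-cycle length = 8 (tail of 1 descent step not counted)

8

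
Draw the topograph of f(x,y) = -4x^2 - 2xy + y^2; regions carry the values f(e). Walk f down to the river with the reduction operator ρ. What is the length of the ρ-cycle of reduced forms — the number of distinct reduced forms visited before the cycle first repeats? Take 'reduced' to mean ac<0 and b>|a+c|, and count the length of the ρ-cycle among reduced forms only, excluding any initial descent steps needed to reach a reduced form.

D = 20, ⌊√D⌋ = 4
descent: ρ → (1,4,-1)  [lands on river]
river: ρ → (-1,4,1)
ρ-cycle length = 2 (tail of 1 descent step not counted)

2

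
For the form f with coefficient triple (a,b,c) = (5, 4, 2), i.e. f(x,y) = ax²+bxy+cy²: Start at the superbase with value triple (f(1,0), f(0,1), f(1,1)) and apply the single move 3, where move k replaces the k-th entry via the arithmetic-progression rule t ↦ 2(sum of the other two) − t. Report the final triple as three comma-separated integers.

start (5,2,11) = (f(1,0),f(0,1),f(1,1))
replace slot 3: 2·(5+2) − 11 = 3 → (5,2,3)

5,2,3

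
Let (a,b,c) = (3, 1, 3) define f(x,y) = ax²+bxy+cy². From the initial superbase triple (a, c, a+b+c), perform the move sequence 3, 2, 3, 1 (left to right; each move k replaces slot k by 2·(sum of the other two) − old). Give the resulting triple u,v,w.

start (3,3,7) = (f(1,0),f(0,1),f(1,1))
replace slot 3: 2·(3+3) − 7 = 5 → (3,3,5)
replace slot 2: 2·(3+5) − 3 = 13 → (3,13,5)
replace slot 3: 2·(3+13) − 5 = 27 → (3,13,27)
replace slot 1: 2·(13+27) − 3 = 77 → (77,13,27)

77,13,27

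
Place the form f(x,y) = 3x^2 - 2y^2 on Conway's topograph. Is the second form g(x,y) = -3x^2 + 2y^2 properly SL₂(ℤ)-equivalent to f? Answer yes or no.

D₁ = 24, D₂ = 24
river cycle of f (length 2): (-2, 4, 1), (1, 4, -2)
river cycle of g (length 2): (2, 4, -1), (-1, 4, 2)
cycles differ ⇒ inequivalent

no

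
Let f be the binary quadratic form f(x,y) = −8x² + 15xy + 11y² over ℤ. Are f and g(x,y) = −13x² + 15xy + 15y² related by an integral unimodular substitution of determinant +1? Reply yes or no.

D₁ = 577, D₂ = 1005
discriminants differ ⇒ not SL₂(ℤ)-equivalent

no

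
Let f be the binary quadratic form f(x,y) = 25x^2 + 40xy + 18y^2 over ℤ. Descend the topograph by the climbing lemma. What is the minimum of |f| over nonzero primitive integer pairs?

translate: b→-10 (≡40 mod 50), so (25,40,18)→(25,-10,3)
flip: (25,-10,3)→(3,10,25)
translate: b→-2 (≡10 mod 6), so (3,10,25)→(3,-2,17)
reduced (well bottom): (3,-2,17) with a≤c, −a<b≤a
well minimum = a = 3

3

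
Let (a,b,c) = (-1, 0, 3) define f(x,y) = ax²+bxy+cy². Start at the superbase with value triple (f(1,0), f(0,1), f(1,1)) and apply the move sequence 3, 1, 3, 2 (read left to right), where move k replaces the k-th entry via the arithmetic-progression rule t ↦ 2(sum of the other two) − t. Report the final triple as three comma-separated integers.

start (-1,3,2) = (f(1,0),f(0,1),f(1,1))
replace slot 3: 2·((-1)+3) − 2 = 2 → (-1,3,2)
replace slot 1: 2·(3+2) − (-1) = 11 → (11,3,2)
replace slot 3: 2·(11+3) − 2 = 26 → (11,3,26)
replace slot 2: 2·(11+26) − 3 = 71 → (11,71,26)

11,71,26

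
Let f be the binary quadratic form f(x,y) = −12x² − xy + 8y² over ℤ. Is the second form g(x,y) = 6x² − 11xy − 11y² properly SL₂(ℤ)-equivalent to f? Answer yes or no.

D₁ = 385, D₂ = 385
river cycle of f (length 10): (8, 17, -3), (-3, 19, 2), (2, 17, -12), (-12, 7, 7), (7, 7, -12), (-12, 17, 2), (2, 19, -3), (-3, 17, 8), (8, 15, -5), (-5, 15, 8)
river cycle of g (length 12): (-11, 11, 6), (6, 13, -9), (-9, 5, 10), (10, 15, -4), (-4, 17, 6), (6, 19, -1), (-1, 19, 6), (6, 17, -4), (-4, 15, 10), (10, 5, -9), … (2 more)
cycles differ ⇒ inequivalent

no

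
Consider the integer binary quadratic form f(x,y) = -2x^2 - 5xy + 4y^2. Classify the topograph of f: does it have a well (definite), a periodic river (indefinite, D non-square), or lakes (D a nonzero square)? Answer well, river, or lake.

D = b²−4ac = (-5)² − 4·(-2)·4 = 57
D > 0 non-square ⇒ indefinite ⇒ periodic river

river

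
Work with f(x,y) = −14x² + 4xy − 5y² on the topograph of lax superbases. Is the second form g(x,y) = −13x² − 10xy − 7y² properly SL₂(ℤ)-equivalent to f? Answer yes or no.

D₁ = -264, D₂ = -264
f is negative-definite; reduce −f:
−f: flip: (14,-4,5)→(5,4,14)
−f: reduced (well bottom): (5,4,14) with a≤c, −a<b≤a
flip sign back: reduced form of f is (-5,-4,-14)
g is negative-definite; reduce −g:
−g: flip: (13,10,7)→(7,-10,13)
−g: translate: b→4 (≡-10 mod 14), so (7,-10,13)→(7,4,10)
−g: reduced (well bottom): (7,4,10) with a≤c, −a<b≤a
flip sign back: reduced form of g is (-7,-4,-10)
reduced forms (-5, -4, -14) vs (-7, -4, -10) ⇒ inequivalent

no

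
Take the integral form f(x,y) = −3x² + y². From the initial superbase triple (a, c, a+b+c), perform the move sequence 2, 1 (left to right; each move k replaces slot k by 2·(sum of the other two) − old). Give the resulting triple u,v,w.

start (-3,1,-2) = (f(1,0),f(0,1),f(1,1))
replace slot 2: 2·((-3)+(-2)) − 1 = -11 → (-3,-11,-2)
replace slot 1: 2·((-11)+(-2)) − (-3) = -23 → (-23,-11,-2)

-23,-11,-2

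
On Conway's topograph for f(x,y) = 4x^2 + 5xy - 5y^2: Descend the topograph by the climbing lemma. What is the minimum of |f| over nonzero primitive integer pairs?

river: ρ → (-5,5,4)
river: ρ → (4,3,-6)
river: ρ → (-6,9,1)
river: ρ → (1,9,-6)
river: ρ → (-6,3,4)
river: ρ → (4,5,-5)
closes: descent 0, river 6
min |a| on river = 1

1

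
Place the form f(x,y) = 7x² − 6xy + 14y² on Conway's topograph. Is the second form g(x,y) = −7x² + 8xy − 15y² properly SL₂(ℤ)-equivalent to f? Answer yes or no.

D₁ = -356, D₂ = -356
f: reduced (well bottom): (7,-6,14) with a≤c, −a<b≤a
g is negative-definite; reduce −g:
−g: translate: b→6 (≡-8 mod 14), so (7,-8,15)→(7,6,14)
−g: reduced (well bottom): (7,6,14) with a≤c, −a<b≤a
flip sign back: reduced form of g is (-7,-6,-14)
reduced forms (7, -6, 14) vs (-7, -6, -14) ⇒ inequivalent

no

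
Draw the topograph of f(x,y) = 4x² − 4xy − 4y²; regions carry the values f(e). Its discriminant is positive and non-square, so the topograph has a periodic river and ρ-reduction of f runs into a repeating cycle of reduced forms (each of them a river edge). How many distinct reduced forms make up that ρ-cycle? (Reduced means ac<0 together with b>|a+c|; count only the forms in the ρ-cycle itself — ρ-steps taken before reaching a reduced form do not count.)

D = 80, ⌊√D⌋ = 8
descent: ρ → (-4,4,4)  [lands on river]
river: ρ → (4,4,-4)
ρ-cycle length = 2 (tail of 1 descent step not counted)

2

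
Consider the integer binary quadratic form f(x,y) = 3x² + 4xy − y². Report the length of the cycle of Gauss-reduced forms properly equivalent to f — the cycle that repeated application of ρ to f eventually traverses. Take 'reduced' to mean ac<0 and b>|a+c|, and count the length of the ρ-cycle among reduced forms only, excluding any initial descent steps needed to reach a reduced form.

D = 28, ⌊√D⌋ = 5
river: ρ → (-1,4,3)
river: ρ → (3,2,-2)
river: ρ → (-2,2,3)
river: ρ → (3,4,-1)
ρ-cycle length = 4 (tail of 0 descent steps not counted)

4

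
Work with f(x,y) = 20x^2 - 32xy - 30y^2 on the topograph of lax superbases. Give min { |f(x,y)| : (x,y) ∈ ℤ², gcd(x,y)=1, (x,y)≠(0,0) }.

descent: ρ → (-30,32,20)  [lands on river]
river: ρ → (20,48,-14)
river: ρ → (-14,36,38)
river: ρ → (38,40,-12)
river: ρ → (-12,56,6)
river: ρ → (6,52,-30)
river: ρ → (-30,8,28)
river: ρ → (28,48,-10)
river: ρ → (-10,52,18)
river: ρ → (18,56,-4)
river: ρ → (-4,56,18)
river: ρ → (18,52,-10)
river: ρ → (-10,48,28)
river: ρ → (28,8,-30)
river: ρ → (-30,52,6)
river: ρ → (6,56,-12)
river: ρ → (-12,40,38)
river: ρ → (38,36,-14)
river: ρ → (-14,48,20)
river: ρ → (20,32,-30)
river: ρ → (-30,28,22)
river: ρ → (22,16,-36)
river: ρ → (-36,56,2)
river: ρ → (2,56,-36)
river: ρ → (-36,16,22)
river: ρ → (22,28,-30)
closes: descent 1, river 26
min |a| on river = 2

2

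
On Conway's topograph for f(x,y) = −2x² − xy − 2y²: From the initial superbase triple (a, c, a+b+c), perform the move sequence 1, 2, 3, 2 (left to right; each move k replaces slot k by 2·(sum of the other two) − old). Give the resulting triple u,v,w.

start (-2,-2,-5) = (f(1,0),f(0,1),f(1,1))
replace slot 1: 2·((-2)+(-5)) − (-2) = -12 → (-12,-2,-5)
replace slot 2: 2·((-12)+(-5)) − (-2) = -32 → (-12,-32,-5)
replace slot 3: 2·((-12)+(-32)) − (-5) = -83 → (-12,-32,-83)
replace slot 2: 2·((-12)+(-83)) − (-32) = -158 → (-12,-158,-83)

-12,-158,-83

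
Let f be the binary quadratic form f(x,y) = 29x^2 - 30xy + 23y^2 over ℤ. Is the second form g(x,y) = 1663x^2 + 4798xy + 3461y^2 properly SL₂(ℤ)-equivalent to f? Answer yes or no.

D₁ = -1768, D₂ = -1768
f: translate: b→28 (≡-30 mod 58), so (29,-30,23)→(29,28,22)
f: flip: (29,28,22)→(22,-28,29)
f: translate: b→16 (≡-28 mod 44), so (22,-28,29)→(22,16,23)
f: reduced (well bottom): (22,16,23) with a≤c, −a<b≤a
g: translate: b→1472 (≡4798 mod 3326), so (1663,4798,3461)→(1663,1472,326)
g: flip: (1663,1472,326)→(326,-1472,1663)
g: translate: b→-168 (≡-1472 mod 652), so (326,-1472,1663)→(326,-168,23)
g: flip: (326,-168,23)→(23,168,326)
g: translate: b→-16 (≡168 mod 46), so (23,168,326)→(23,-16,22)
g: flip: (23,-16,22)→(22,16,23)
g: reduced (well bottom): (22,16,23) with a≤c, −a<b≤a
reduced forms (22, 16, 23) vs (22, 16, 23) ⇒ equivalent

yes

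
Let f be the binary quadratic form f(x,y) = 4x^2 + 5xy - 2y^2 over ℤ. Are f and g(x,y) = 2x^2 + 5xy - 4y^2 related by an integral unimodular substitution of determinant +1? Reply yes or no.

D₁ = 57, D₂ = 57
river cycle of f (length 6): (-2, 7, 1), (1, 7, -2), (-2, 5, 4), (4, 3, -3), (-3, 3, 4), (4, 5, -2)
river cycle of g (length 6): (-4, 3, 3), (3, 3, -4), (-4, 5, 2), (2, 7, -1), (-1, 7, 2), (2, 5, -4)
cycles differ ⇒ inequivalent

no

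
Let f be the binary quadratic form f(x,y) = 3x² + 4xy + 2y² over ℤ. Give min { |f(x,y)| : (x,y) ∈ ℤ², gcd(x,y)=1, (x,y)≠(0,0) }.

translate: b→-2 (≡4 mod 6), so (3,4,2)→(3,-2,1)
flip: (3,-2,1)→(1,2,3)
translate: b→0 (≡2 mod 2), so (1,2,3)→(1,0,2)
reduced (well bottom): (1,0,2) with a≤c, −a<b≤a
well minimum = a = 1

1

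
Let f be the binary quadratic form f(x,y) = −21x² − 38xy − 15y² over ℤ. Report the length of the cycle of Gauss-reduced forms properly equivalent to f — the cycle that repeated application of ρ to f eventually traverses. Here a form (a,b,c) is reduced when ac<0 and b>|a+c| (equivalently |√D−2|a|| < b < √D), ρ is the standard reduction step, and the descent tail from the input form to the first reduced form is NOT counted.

D = 184, ⌊√D⌋ = 13
descent: ρ → (-15,8,2)
descent: ρ → (2,12,-5)  [lands on river]
river: ρ → (-5,8,6)
river: ρ → (6,4,-7)
river: ρ → (-7,10,3)
river: ρ → (3,8,-10)
river: ρ → (-10,12,1)
river: ρ → (1,12,-10)
river: ρ → (-10,8,3)
river: ρ → (3,10,-7)
river: ρ → (-7,4,6)
river: ρ → (6,8,-5)
river: ρ → (-5,12,2)
ρ-cycle length = 12 (tail of 2 descent steps not counted)

12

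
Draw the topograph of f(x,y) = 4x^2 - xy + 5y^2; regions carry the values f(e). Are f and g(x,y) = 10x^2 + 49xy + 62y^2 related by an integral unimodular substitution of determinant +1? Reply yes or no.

D₁ = -79, D₂ = -79
f: reduced (well bottom): (4,-1,5) with a≤c, −a<b≤a
g: translate: b→9 (≡49 mod 20), so (10,49,62)→(10,9,4)
g: flip: (10,9,4)→(4,-9,10)
g: translate: b→-1 (≡-9 mod 8), so (4,-9,10)→(4,-1,5)
g: reduced (well bottom): (4,-1,5) with a≤c, −a<b≤a
reduced forms (4, -1, 5) vs (4, -1, 5) ⇒ equivalent

yes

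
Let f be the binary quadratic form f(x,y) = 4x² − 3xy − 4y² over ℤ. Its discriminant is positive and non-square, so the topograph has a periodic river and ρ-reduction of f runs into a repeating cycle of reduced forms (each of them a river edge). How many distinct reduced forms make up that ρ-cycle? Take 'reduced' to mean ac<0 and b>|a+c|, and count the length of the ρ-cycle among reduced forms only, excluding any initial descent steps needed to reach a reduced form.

D = 73, ⌊√D⌋ = 8
descent: ρ → (-4,3,4)  [lands on river]
river: ρ → (4,5,-3)
river: ρ → (-3,7,2)
river: ρ → (2,5,-6)
river: ρ → (-6,7,1)
river: ρ → (1,7,-6)
river: ρ → (-6,5,2)
river: ρ → (2,7,-3)
river: ρ → (-3,5,4)
river: ρ → (4,3,-4)
river: ρ → (-4,5,3)
river: ρ → (3,7,-2)
river: ρ → (-2,5,6)
river: ρ → (6,7,-1)
river: ρ → (-1,7,6)
river: ρ → (6,5,-2)
river: ρ → (-2,7,3)
river: ρ → (3,5,-4)
ρ-cycle length = 18 (tail of 1 descent step not counted)

18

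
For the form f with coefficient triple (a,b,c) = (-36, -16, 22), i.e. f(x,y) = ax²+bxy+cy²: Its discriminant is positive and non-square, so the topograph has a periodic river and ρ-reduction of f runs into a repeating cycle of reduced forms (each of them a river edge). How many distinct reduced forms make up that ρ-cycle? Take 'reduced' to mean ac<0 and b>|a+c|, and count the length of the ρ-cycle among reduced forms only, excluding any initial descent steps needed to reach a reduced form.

D = 3424, ⌊√D⌋ = 58
descent: ρ → (22,16,-36)  [lands on river]
river: ρ → (-36,56,2)
river: ρ → (2,56,-36)
river: ρ → (-36,16,22)
river: ρ → (22,28,-30)
river: ρ → (-30,32,20)
river: ρ → (20,48,-14)
river: ρ → (-14,36,38)
river: ρ → (38,40,-12)
river: ρ → (-12,56,6)
river: ρ → (6,52,-30)
river: ρ → (-30,8,28)
river: ρ → (28,48,-10)
river: ρ → (-10,52,18)
river: ρ → (18,56,-4)
river: ρ → (-4,56,18)
river: ρ → (18,52,-10)
river: ρ → (-10,48,28)
river: ρ → (28,8,-30)
river: ρ → (-30,52,6)
river: ρ → (6,56,-12)
river: ρ → (-12,40,38)
river: ρ → (38,36,-14)
river: ρ → (-14,48,20)
river: ρ → (20,32,-30)
river: ρ → (-30,28,22)
ρ-cycle length = 26 (tail of 1 descent step not counted)

26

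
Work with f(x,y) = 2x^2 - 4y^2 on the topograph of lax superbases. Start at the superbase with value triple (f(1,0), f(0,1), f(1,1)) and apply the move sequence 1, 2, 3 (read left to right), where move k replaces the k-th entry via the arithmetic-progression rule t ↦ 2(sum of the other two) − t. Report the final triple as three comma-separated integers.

start (2,-4,-2) = (f(1,0),f(0,1),f(1,1))
replace slot 1: 2·((-4)+(-2)) − 2 = -14 → (-14,-4,-2)
replace slot 2: 2·((-14)+(-2)) − (-4) = -28 → (-14,-28,-2)
replace slot 3: 2·((-14)+(-28)) − (-2) = -82 → (-14,-28,-82)

-14,-28,-82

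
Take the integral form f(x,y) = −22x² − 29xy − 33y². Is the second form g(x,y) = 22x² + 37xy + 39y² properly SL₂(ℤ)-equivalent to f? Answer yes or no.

D₁ = -2063, D₂ = -2063
f is negative-definite; reduce −f:
−f: translate: b→-15 (≡29 mod 44), so (22,29,33)→(22,-15,26)
−f: reduced (well bottom): (22,-15,26) with a≤c, −a<b≤a
flip sign back: reduced form of f is (-22,15,-26)
g: translate: b→-7 (≡37 mod 44), so (22,37,39)→(22,-7,24)
g: reduced (well bottom): (22,-7,24) with a≤c, −a<b≤a
reduced forms (-22, 15, -26) vs (22, -7, 24) ⇒ inequivalent

no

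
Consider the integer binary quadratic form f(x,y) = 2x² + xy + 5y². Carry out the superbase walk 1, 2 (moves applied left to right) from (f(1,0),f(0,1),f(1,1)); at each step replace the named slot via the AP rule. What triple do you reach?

start (2,5,8) = (f(1,0),f(0,1),f(1,1))
replace slot 1: 2·(5+8) − 2 = 24 → (24,5,8)
replace slot 2: 2·(24+8) − 5 = 59 → (24,59,8)

24,59,8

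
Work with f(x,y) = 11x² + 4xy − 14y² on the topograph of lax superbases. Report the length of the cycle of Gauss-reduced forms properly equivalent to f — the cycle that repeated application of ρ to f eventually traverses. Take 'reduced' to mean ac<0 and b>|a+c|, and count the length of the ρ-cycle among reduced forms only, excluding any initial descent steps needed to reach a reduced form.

D = 632, ⌊√D⌋ = 25
river: ρ → (-14,24,1)
river: ρ → (1,24,-14)
river: ρ → (-14,4,11)
river: ρ → (11,18,-7)
river: ρ → (-7,24,2)
river: ρ → (2,24,-7)
river: ρ → (-7,18,11)
river: ρ → (11,4,-14)
ρ-cycle length = 8 (tail of 0 descent steps not counted)

8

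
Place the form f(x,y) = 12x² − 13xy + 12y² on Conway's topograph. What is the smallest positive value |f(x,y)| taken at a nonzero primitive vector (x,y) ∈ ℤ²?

translate: b→11 (≡-13 mod 24), so (12,-13,12)→(12,11,11)
flip: (12,11,11)→(11,-11,12)
translate: b→11 (≡-11 mod 22), so (11,-11,12)→(11,11,12)
reduced (well bottom): (11,11,12) with a≤c, −a<b≤a
well minimum = a = 11

11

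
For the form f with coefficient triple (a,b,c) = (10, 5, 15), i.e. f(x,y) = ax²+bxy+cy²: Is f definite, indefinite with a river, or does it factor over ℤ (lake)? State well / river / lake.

D = b²−4ac = 5² − 4·10·15 = -575
D < 0 ⇒ definite ⇒ every region one sign ⇒ single well

well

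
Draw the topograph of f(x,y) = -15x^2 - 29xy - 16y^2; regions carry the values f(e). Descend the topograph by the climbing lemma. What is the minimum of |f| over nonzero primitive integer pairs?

translate: b→-1 (≡29 mod 30), so (15,29,16)→(15,-1,2)
flip: (15,-1,2)→(2,1,15)
reduced (well bottom): (2,1,15) with a≤c, −a<b≤a
well minimum |f| = |-2| = 2 (negative-definite)

2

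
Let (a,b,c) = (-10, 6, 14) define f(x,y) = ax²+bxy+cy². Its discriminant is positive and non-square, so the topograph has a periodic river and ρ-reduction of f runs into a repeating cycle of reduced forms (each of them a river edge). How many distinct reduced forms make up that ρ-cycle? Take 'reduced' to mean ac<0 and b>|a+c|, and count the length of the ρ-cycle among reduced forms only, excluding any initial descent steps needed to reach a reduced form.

D = 596, ⌊√D⌋ = 24
river: ρ → (14,22,-2)
river: ρ → (-2,22,14)
river: ρ → (14,6,-10)
river: ρ → (-10,14,10)
river: ρ → (10,6,-14)
river: ρ → (-14,22,2)
river: ρ → (2,22,-14)
river: ρ → (-14,6,10)
river: ρ → (10,14,-10)
river: ρ → (-10,6,14)
ρ-cycle length = 10 (tail of 0 descent steps not counted)

10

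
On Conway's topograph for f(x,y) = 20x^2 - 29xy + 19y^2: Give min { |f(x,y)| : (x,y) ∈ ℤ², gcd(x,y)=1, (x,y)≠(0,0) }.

translate: b→11 (≡-29 mod 40), so (20,-29,19)→(20,11,10)
flip: (20,11,10)→(10,-11,20)
translate: b→9 (≡-11 mod 20), so (10,-11,20)→(10,9,19)
reduced (well bottom): (10,9,19) with a≤c, −a<b≤a
well minimum = a = 10

10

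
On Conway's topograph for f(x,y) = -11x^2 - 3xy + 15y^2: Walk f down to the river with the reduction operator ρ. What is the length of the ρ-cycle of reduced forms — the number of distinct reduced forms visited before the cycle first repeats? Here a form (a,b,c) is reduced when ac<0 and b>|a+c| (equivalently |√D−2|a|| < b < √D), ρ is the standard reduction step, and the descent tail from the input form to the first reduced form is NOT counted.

D = 669, ⌊√D⌋ = 25
descent: ρ → (15,3,-11)
descent: ρ → (-11,19,7)  [lands on river]
river: ρ → (7,23,-5)
river: ρ → (-5,17,19)
river: ρ → (19,21,-3)
river: ρ → (-3,21,19)
river: ρ → (19,17,-5)
river: ρ → (-5,23,7)
river: ρ → (7,19,-11)
river: ρ → (-11,25,1)
river: ρ → (1,25,-11)
ρ-cycle length = 10 (tail of 2 descent steps not counted)

10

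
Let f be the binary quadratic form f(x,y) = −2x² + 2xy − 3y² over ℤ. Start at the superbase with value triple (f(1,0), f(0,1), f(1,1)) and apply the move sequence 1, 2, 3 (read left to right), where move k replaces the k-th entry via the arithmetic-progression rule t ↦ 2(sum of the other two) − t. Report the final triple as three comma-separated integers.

start (-2,-3,-3) = (f(1,0),f(0,1),f(1,1))
replace slot 1: 2·((-3)+(-3)) − (-2) = -10 → (-10,-3,-3)
replace slot 2: 2·((-10)+(-3)) − (-3) = -23 → (-10,-23,-3)
replace slot 3: 2·((-10)+(-23)) − (-3) = -63 → (-10,-23,-63)

-10,-23,-63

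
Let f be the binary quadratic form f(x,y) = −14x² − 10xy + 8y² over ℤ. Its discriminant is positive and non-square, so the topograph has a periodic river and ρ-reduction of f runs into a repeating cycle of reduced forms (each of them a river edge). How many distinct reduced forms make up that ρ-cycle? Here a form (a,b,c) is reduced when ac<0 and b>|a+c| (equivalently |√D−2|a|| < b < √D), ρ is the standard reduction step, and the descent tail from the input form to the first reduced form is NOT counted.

D = 548, ⌊√D⌋ = 23
descent: ρ → (8,10,-14)  [lands on river]
river: ρ → (-14,18,4)
river: ρ → (4,22,-4)
river: ρ → (-4,18,14)
river: ρ → (14,10,-8)
river: ρ → (-8,22,2)
river: ρ → (2,22,-8)
river: ρ → (-8,10,14)
river: ρ → (14,18,-4)
river: ρ → (-4,22,4)
river: ρ → (4,18,-14)
river: ρ → (-14,10,8)
river: ρ → (8,22,-2)
river: ρ → (-2,22,8)
ρ-cycle length = 14 (tail of 1 descent step not counted)

14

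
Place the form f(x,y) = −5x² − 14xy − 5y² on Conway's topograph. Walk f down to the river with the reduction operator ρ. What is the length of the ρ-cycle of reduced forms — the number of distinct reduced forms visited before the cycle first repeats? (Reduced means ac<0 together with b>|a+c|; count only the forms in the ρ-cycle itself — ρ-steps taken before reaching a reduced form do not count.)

D = 96, ⌊√D⌋ = 9
descent: ρ → (-5,4,4)  [lands on river]
river: ρ → (4,4,-5)
river: ρ → (-5,6,3)
river: ρ → (3,6,-5)
ρ-cycle length = 4 (tail of 1 descent step not counted)

4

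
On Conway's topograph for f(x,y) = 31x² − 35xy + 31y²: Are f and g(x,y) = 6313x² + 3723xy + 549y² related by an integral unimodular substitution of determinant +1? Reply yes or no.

D₁ = -2619, D₂ = -2619
f: translate: b→27 (≡-35 mod 62), so (31,-35,31)→(31,27,27)
f: flip: (31,27,27)→(27,-27,31)
f: translate: b→27 (≡-27 mod 54), so (27,-27,31)→(27,27,31)
f: reduced (well bottom): (27,27,31) with a≤c, −a<b≤a
g: flip: (6313,3723,549)→(549,-3723,6313)
g: translate: b→-429 (≡-3723 mod 1098), so (549,-3723,6313)→(549,-429,85)
g: flip: (549,-429,85)→(85,429,549)
g: translate: b→-81 (≡429 mod 170), so (85,429,549)→(85,-81,27)
g: flip: (85,-81,27)→(27,81,85)
g: translate: b→27 (≡81 mod 54), so (27,81,85)→(27,27,31)
g: reduced (well bottom): (27,27,31) with a≤c, −a<b≤a
reduced forms (27, 27, 31) vs (27, 27, 31) ⇒ equivalent

yes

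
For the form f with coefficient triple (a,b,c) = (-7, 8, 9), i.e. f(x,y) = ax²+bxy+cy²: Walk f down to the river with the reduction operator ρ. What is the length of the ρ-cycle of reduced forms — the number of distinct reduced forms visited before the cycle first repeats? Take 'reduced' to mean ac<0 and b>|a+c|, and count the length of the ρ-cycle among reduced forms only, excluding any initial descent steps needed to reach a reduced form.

D = 316, ⌊√D⌋ = 17
river: ρ → (9,10,-6)
river: ρ → (-6,14,5)
river: ρ → (5,16,-3)
river: ρ → (-3,14,10)
river: ρ → (10,6,-7)
river: ρ → (-7,8,9)
ρ-cycle length = 6 (tail of 0 descent steps not counted)

6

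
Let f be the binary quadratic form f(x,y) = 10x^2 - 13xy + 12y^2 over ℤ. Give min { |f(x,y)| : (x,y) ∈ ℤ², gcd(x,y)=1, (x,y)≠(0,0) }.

translate: b→7 (≡-13 mod 20), so (10,-13,12)→(10,7,9)
flip: (10,7,9)→(9,-7,10)
reduced (well bottom): (9,-7,10) with a≤c, −a<b≤a
well minimum = a = 9

9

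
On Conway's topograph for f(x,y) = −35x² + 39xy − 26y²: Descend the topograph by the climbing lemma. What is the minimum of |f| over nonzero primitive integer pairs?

translate: b→31 (≡-39 mod 70), so (35,-39,26)→(35,31,22)
flip: (35,31,22)→(22,-31,35)
translate: b→13 (≡-31 mod 44), so (22,-31,35)→(22,13,26)
reduced (well bottom): (22,13,26) with a≤c, −a<b≤a
well minimum |f| = |-22| = 22 (negative-definite)

22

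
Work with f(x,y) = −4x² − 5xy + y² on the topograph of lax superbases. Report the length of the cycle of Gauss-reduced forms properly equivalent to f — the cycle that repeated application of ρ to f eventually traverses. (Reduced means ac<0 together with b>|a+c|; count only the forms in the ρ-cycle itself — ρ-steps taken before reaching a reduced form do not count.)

D = 41, ⌊√D⌋ = 6
descent: ρ → (1,5,-4)  [lands on river]
river: ρ → (-4,3,2)
river: ρ → (2,5,-2)
river: ρ → (-2,3,4)
river: ρ → (4,5,-1)
river: ρ → (-1,5,4)
river: ρ → (4,3,-2)
river: ρ → (-2,5,2)
river: ρ → (2,3,-4)
river: ρ → (-4,5,1)
ρ-cycle length = 10 (tail of 1 descent step not counted)

10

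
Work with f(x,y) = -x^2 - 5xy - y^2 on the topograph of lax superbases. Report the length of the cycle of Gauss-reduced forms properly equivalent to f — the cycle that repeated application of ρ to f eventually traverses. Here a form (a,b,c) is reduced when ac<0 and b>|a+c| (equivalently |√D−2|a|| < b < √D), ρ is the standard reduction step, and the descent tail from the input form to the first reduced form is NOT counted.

D = 21, ⌊√D⌋ = 4
descent: ρ → (-1,3,3)  [lands on river]
river: ρ → (3,3,-1)
ρ-cycle length = 2 (tail of 1 descent step not counted)

2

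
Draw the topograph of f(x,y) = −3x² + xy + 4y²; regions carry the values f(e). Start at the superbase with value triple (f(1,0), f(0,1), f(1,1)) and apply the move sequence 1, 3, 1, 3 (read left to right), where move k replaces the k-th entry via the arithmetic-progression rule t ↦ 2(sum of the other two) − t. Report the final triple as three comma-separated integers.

start (-3,4,2) = (f(1,0),f(0,1),f(1,1))
replace slot 1: 2·(4+2) − (-3) = 15 → (15,4,2)
replace slot 3: 2·(15+4) − 2 = 36 → (15,4,36)
replace slot 1: 2·(4+36) − 15 = 65 → (65,4,36)
replace slot 3: 2·(65+4) − 36 = 102 → (65,4,102)

65,4,102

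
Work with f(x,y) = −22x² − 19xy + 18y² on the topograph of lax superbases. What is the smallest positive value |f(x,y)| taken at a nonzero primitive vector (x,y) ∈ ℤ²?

descent: ρ → (18,19,-22)  [lands on river]
river: ρ → (-22,25,15)
river: ρ → (15,35,-12)
river: ρ → (-12,37,12)
river: ρ → (12,35,-15)
river: ρ → (-15,25,22)
river: ρ → (22,19,-18)
river: ρ → (-18,17,23)
river: ρ → (23,29,-12)
river: ρ → (-12,43,2)
river: ρ → (2,41,-33)
river: ρ → (-33,25,10)
river: ρ → (10,35,-18)
river: ρ → (-18,37,8)
river: ρ → (8,43,-3)
river: ρ → (-3,41,22)
river: ρ → (22,3,-22)
river: ρ → (-22,41,3)
river: ρ → (3,43,-8)
river: ρ → (-8,37,18)
river: ρ → (18,35,-10)
river: ρ → (-10,25,33)
river: ρ → (33,41,-2)
river: ρ → (-2,43,12)
river: ρ → (12,29,-23)
river: ρ → (-23,17,18)
closes: descent 1, river 26
min |a| on river = 2

2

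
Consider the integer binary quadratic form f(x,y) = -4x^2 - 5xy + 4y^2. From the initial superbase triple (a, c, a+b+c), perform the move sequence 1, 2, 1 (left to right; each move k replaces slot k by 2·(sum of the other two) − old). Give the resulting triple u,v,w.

start (-4,4,-5) = (f(1,0),f(0,1),f(1,1))
replace slot 1: 2·(4+(-5)) − (-4) = 2 → (2,4,-5)
replace slot 2: 2·(2+(-5)) − 4 = -10 → (2,-10,-5)
replace slot 1: 2·((-10)+(-5)) − 2 = -32 → (-32,-10,-5)

-32,-10,-5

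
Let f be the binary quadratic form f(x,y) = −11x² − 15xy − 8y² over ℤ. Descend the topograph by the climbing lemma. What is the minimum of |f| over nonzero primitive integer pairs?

translate: b→-7 (≡15 mod 22), so (11,15,8)→(11,-7,4)
flip: (11,-7,4)→(4,7,11)
translate: b→-1 (≡7 mod 8), so (4,7,11)→(4,-1,8)
reduced (well bottom): (4,-1,8) with a≤c, −a<b≤a
well minimum |f| = |-4| = 4 (negative-definite)

4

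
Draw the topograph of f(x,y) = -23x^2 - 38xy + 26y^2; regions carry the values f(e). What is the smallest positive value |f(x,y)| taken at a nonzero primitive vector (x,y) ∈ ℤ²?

descent: ρ → (26,38,-23)  [lands on river]
river: ρ → (-23,54,10)
river: ρ → (10,46,-43)
river: ρ → (-43,40,13)
river: ρ → (13,38,-46)
river: ρ → (-46,54,5)
river: ρ → (5,56,-35)
river: ρ → (-35,14,26)
closes: descent 1, river 8
min |a| on river = 5

5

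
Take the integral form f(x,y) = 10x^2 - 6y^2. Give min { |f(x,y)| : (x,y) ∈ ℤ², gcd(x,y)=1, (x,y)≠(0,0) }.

descent: ρ → (-6,12,4)  [lands on river]
river: ρ → (4,12,-6)
closes: descent 1, river 2
min |a| on river = 4

4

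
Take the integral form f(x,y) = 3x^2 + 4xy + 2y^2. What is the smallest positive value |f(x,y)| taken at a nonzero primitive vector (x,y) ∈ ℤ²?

translate: b→-2 (≡4 mod 6), so (3,4,2)→(3,-2,1)
flip: (3,-2,1)→(1,2,3)
translate: b→0 (≡2 mod 2), so (1,2,3)→(1,0,2)
reduced (well bottom): (1,0,2) with a≤c, −a<b≤a
well minimum = a = 1

1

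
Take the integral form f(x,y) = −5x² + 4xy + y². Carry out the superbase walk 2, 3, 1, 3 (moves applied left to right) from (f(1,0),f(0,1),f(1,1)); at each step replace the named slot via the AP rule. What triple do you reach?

start (-5,1,0) = (f(1,0),f(0,1),f(1,1))
replace slot 2: 2·((-5)+0) − 1 = -11 → (-5,-11,0)
replace slot 3: 2·((-5)+(-11)) − 0 = -32 → (-5,-11,-32)
replace slot 1: 2·((-11)+(-32)) − (-5) = -81 → (-81,-11,-32)
replace slot 3: 2·((-81)+(-11)) − (-32) = -152 → (-81,-11,-152)

-81,-11,-152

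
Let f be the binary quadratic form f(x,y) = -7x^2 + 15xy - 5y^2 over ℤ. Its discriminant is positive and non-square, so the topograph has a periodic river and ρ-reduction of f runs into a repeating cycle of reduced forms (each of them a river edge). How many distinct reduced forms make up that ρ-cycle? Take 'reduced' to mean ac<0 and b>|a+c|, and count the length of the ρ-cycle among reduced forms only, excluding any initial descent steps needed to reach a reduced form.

D = 85, ⌊√D⌋ = 9
descent: ρ → (-5,5,3)  [lands on river]
river: ρ → (3,7,-3)
river: ρ → (-3,5,5)
river: ρ → (5,5,-3)
river: ρ → (-3,7,3)
river: ρ → (3,5,-5)
ρ-cycle length = 6 (tail of 1 descent step not counted)

6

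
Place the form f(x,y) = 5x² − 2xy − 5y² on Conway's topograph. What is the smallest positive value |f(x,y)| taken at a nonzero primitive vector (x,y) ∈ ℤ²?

descent: ρ → (-5,2,5)  [lands on river]
river: ρ → (5,8,-2)
river: ρ → (-2,8,5)
river: ρ → (5,2,-5)
river: ρ → (-5,8,2)
river: ρ → (2,8,-5)
closes: descent 1, river 6
min |a| on river = 2

2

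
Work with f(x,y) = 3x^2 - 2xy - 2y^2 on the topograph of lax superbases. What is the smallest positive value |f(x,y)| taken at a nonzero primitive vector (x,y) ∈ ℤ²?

descent: ρ → (-2,2,3)  [lands on river]
river: ρ → (3,4,-1)
river: ρ → (-1,4,3)
river: ρ → (3,2,-2)
closes: descent 1, river 4
min |a| on river = 1

1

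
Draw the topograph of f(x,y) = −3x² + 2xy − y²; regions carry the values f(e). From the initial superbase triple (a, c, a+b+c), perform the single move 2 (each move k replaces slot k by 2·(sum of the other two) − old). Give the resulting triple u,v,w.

start (-3,-1,-2) = (f(1,0),f(0,1),f(1,1))
replace slot 2: 2·((-3)+(-2)) − (-1) = -9 → (-3,-9,-2)

-3,-9,-2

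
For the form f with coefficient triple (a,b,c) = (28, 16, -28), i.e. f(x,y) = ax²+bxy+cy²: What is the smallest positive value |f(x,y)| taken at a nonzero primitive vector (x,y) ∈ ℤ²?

river: ρ → (-28,40,16)
river: ρ → (16,56,-4)
river: ρ → (-4,56,16)
river: ρ → (16,40,-28)
river: ρ → (-28,16,28)
river: ρ → (28,40,-16)
river: ρ → (-16,56,4)
river: ρ → (4,56,-16)
river: ρ → (-16,40,28)
river: ρ → (28,16,-28)
closes: descent 0, river 10
min |a| on river = 4

4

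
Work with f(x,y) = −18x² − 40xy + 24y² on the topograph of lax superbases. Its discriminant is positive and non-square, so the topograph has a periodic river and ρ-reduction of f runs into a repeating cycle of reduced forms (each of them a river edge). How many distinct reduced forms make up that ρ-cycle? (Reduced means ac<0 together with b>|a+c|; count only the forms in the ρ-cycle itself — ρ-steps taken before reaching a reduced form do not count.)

D = 3328, ⌊√D⌋ = 57
descent: ρ → (24,40,-18)  [lands on river]
river: ρ → (-18,32,32)
river: ρ → (32,32,-18)
river: ρ → (-18,40,24)
river: ρ → (24,56,-2)
river: ρ → (-2,56,24)
ρ-cycle length = 6 (tail of 1 descent step not counted)

6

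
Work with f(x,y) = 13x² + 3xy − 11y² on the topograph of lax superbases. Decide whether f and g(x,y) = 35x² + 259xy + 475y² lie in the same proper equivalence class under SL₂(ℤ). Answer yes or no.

D₁ = 581, D₂ = 581
river cycle of f (length 8): (-11, 19, 5), (5, 21, -7), (-7, 21, 5), (5, 19, -11), (-11, 3, 13), (13, 23, -1), (-1, 23, 13), (13, 3, -11)
river cycle of g (length 8): (-1, 23, 13), (13, 3, -11), (-11, 19, 5), (5, 21, -7), (-7, 21, 5), (5, 19, -11), (-11, 3, 13), (13, 23, -1)
cycles coincide ⇒ equivalent

yes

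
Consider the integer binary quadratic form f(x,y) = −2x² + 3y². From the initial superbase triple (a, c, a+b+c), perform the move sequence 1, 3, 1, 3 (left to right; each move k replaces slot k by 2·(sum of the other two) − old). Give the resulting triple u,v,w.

start (-2,3,1) = (f(1,0),f(0,1),f(1,1))
replace slot 1: 2·(3+1) − (-2) = 10 → (10,3,1)
replace slot 3: 2·(10+3) − 1 = 25 → (10,3,25)
replace slot 1: 2·(3+25) − 10 = 46 → (46,3,25)
replace slot 3: 2·(46+3) − 25 = 73 → (46,3,73)

46,3,73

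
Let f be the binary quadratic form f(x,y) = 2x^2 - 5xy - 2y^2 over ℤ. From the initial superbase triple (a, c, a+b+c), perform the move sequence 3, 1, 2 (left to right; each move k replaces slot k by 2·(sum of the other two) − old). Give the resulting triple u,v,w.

start (2,-2,-5) = (f(1,0),f(0,1),f(1,1))
replace slot 3: 2·(2+(-2)) − (-5) = 5 → (2,-2,5)
replace slot 1: 2·((-2)+5) − 2 = 4 → (4,-2,5)
replace slot 2: 2·(4+5) − (-2) = 20 → (4,20,5)

4,20,5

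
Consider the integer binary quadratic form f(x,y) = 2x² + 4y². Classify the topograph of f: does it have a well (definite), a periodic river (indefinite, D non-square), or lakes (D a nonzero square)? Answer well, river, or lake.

D = b²−4ac = 0² − 4·2·4 = -32
D < 0 ⇒ definite ⇒ every region one sign ⇒ single well

well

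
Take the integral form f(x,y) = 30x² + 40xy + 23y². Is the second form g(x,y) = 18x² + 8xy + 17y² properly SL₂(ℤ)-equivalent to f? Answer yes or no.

D₁ = -1160, D₂ = -1160
f: translate: b→-20 (≡40 mod 60), so (30,40,23)→(30,-20,13)
f: flip: (30,-20,13)→(13,20,30)
f: translate: b→-6 (≡20 mod 26), so (13,20,30)→(13,-6,23)
f: reduced (well bottom): (13,-6,23) with a≤c, −a<b≤a
g: flip: (18,8,17)→(17,-8,18)
g: reduced (well bottom): (17,-8,18) with a≤c, −a<b≤a
reduced forms (13, -6, 23) vs (17, -8, 18) ⇒ inequivalent

no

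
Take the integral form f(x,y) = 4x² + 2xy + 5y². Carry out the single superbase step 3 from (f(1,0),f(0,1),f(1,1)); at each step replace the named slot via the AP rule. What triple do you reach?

start (4,5,11) = (f(1,0),f(0,1),f(1,1))
replace slot 3: 2·(4+5) − 11 = 7 → (4,5,7)

4,5,7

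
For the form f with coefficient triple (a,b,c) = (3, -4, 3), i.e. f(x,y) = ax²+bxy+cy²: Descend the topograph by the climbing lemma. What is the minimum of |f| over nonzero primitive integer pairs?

translate: b→2 (≡-4 mod 6), so (3,-4,3)→(3,2,2)
flip: (3,2,2)→(2,-2,3)
translate: b→2 (≡-2 mod 4), so (2,-2,3)→(2,2,3)
reduced (well bottom): (2,2,3) with a≤c, −a<b≤a
well minimum = a = 2

2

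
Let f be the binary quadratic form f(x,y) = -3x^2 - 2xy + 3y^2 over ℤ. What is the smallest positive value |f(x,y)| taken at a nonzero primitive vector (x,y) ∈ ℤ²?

descent: ρ → (3,2,-3)  [lands on river]
river: ρ → (-3,4,2)
river: ρ → (2,4,-3)
river: ρ → (-3,2,3)
river: ρ → (3,4,-2)
river: ρ → (-2,4,3)
closes: descent 1, river 6
min |a| on river = 2

2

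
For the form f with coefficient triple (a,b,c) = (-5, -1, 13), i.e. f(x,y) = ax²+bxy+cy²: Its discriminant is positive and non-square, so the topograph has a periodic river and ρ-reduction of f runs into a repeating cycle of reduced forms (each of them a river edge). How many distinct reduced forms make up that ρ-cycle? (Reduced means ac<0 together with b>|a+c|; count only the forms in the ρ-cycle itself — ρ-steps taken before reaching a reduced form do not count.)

D = 261, ⌊√D⌋ = 16
descent: ρ → (13,1,-5)
descent: ρ → (-5,9,9)  [lands on river]
river: ρ → (9,9,-5)
river: ρ → (-5,11,7)
river: ρ → (7,3,-9)
river: ρ → (-9,15,1)
river: ρ → (1,15,-9)
river: ρ → (-9,3,7)
river: ρ → (7,11,-5)
ρ-cycle length = 8 (tail of 2 descent steps not counted)

8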